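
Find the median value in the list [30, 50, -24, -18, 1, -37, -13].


First, sort the list: [-37, -24, -18, -13, 1, 30, 50]
The list has 7 elements (odd count).
The middle index is 3 (0-based), and the element there is -13.
Final answer: -13


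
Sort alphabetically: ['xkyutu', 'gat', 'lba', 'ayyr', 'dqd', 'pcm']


Compare strings character by character (the first differing letter decides):
  'ayyr' < 'dqd' since 'a' < 'd' at position 1
  'dqd' < 'gat' since 'd' < 'g' at position 1
  'gat' < 'lba' since 'g' < 'l' at position 1
  'lba' < 'pcm' since 'l' < 'p' at position 1
  'pcm' < 'xkyutu' since 'p' < 'x' at position 1
Chaining these comparisons gives the alphabetical order.
Final answer: ['ayyr', 'dqd', 'gat', 'lba', 'pcm', 'xkyutu']


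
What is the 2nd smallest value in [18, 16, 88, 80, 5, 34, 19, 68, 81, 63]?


Sort ascending: [5, 16, 18, 19, 34, 63, 68, 80, 81, 88]
The 2nd element (1-indexed) is at index 1.
Value = 16
Final answer: 16


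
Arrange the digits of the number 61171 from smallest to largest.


The number 61171 has digits: 6, 1, 1, 7, 1
Sorted: 1, 1, 1, 6, 7
Joining the sorted digits gives the result.
Final answer: 11167


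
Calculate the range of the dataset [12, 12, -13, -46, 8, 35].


Maximum value: 35
Minimum value: -46
Range = 35 - (-46) = 81
Final answer: 81


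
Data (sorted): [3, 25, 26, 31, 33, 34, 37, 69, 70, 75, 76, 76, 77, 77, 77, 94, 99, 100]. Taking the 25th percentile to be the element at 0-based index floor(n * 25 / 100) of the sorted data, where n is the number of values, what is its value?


The dataset has n = 18 elements.
Index = floor(18 * 25 / 100) = floor(450 / 100) = floor(4.5) = 4
Counting from index 0 in the sorted data, the element at index 4 is 33.
Final answer: 33


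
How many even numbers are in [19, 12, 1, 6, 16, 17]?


Check each element:
  19 is odd
  12 is even
  1 is odd
  6 is even
  16 is even
  17 is odd
Evens: [12, 6, 16]
Count of evens = 3
Final answer: 3


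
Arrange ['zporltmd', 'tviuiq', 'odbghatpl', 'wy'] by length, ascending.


Compute lengths:
  'zporltmd' has length 8
  'tviuiq' has length 6
  'odbghatpl' has length 9
  'wy' has length 2
Lengths in increasing order: 2 < 6 < 8 < 9
Listing the words in that order gives the answer.
Final answer: ['wy', 'tviuiq', 'zporltmd', 'odbghatpl']


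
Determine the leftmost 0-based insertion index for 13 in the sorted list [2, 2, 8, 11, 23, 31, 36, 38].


List is sorted: [2, 2, 8, 11, 23, 31, 36, 38]
We need the leftmost position where 13 can be inserted, i.e. the first index whose element is >= 13 (or the end of the list if none is).
Binary search with low=0, high=8 (0-based indices):
  low=0, high=8, mid=4: a[4]=23 >= 13, so high = 4
  low=0, high=4, mid=2: a[2]=8 < 13, so low = 3
  low=3, high=4, mid=3: a[3]=11 < 13, so low = 4
Now low = high = 4, so the insertion index is 4.
Final answer: 4


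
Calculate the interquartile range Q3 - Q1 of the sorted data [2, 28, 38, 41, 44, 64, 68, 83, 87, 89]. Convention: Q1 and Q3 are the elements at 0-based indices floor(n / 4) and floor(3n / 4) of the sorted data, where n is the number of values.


The data has n = 10 elements.
Q1 index = floor(10 / 4) = floor(2.5) = 2; Q3 index = floor(3 * 10 / 4) = floor(7.5) = 7
Q1 = element at index 2 = 38
Q3 = element at index 7 = 83
IQR = 83 - 38 = 45
Final answer: 45


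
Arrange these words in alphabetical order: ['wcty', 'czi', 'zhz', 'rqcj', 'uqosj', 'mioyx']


Compare strings character by character (the first differing letter decides):
  'czi' < 'mioyx' since 'c' < 'm' at position 1
  'mioyx' < 'rqcj' since 'm' < 'r' at position 1
  'rqcj' < 'uqosj' since 'r' < 'u' at position 1
  'uqosj' < 'wcty' since 'u' < 'w' at position 1
  'wcty' < 'zhz' since 'w' < 'z' at position 1
Chaining these comparisons gives the alphabetical order.
Final answer: ['czi', 'mioyx', 'rqcj', 'uqosj', 'wcty', 'zhz']


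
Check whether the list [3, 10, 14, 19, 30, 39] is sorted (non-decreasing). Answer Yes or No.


Check consecutive pairs:
  3 <= 10? True
  10 <= 14? True
  14 <= 19? True
  19 <= 30? True
  30 <= 39? True
Every consecutive pair is in order, so the list is non-decreasing.
Final answer: Yes


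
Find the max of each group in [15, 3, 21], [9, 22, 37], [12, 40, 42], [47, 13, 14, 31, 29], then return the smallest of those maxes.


Find max of each group:
  Group 1: [15, 3, 21] -> max = 21
  Group 2: [9, 22, 37] -> max = 37
  Group 3: [12, 40, 42] -> max = 42
  Group 4: [47, 13, 14, 31, 29] -> max = 47
Maxes: [21, 37, 42, 47]
Minimum of maxes = 21
Final answer: 21


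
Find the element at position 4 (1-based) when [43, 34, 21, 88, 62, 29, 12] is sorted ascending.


Sort ascending: [12, 21, 29, 34, 43, 62, 88]
The 4th element (1-indexed) is at index 3.
Value = 34
Final answer: 34


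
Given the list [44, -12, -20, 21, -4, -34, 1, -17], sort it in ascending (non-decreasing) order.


Original list: [44, -12, -20, 21, -4, -34, 1, -17]
Repeatedly take the smallest remaining element:
  Remaining [44, -12, -20, 21, -4, -34, 1, -17] -> smallest is -34
  Remaining [44, -12, -20, 21, -4, 1, -17] -> smallest is -20
  Remaining [44, -12, 21, -4, 1, -17] -> smallest is -17
  Remaining [44, -12, 21, -4, 1] -> smallest is -12
  Remaining [44, 21, -4, 1] -> smallest is -4
  Remaining [44, 21, 1] -> smallest is 1
  Remaining [44, 21] -> smallest is 21
  Remaining [44] -> smallest is 44
Collecting the picks in order gives the sorted list.
Final answer: [-34, -20, -17, -12, -4, 1, 21, 44]


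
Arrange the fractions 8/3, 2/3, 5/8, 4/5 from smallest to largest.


Convert to decimal for comparison:
  8/3 = 2.6667
  2/3 = 0.6667
  5/8 = 0.625
  4/5 = 0.8
Decimals in increasing order: 0.625 < 0.6667 < 0.8 < 2.6667
Writing each back as its fraction gives the sorted order.
Final answer: 5/8, 2/3, 4/5, 8/3


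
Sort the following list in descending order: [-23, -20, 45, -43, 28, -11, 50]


Original list: [-23, -20, 45, -43, 28, -11, 50]
Repeatedly take the largest remaining element:
  Remaining [-23, -20, 45, -43, 28, -11, 50] -> largest is 50
  Remaining [-23, -20, 45, -43, 28, -11] -> largest is 45
  Remaining [-23, -20, -43, 28, -11] -> largest is 28
  Remaining [-23, -20, -43, -11] -> largest is -11
  Remaining [-23, -20, -43] -> largest is -20
  Remaining [-23, -43] -> largest is -23
  Remaining [-43] -> largest is -43
Collecting the picks in order gives the descending list.
Final answer: [50, 45, 28, -11, -20, -23, -43]


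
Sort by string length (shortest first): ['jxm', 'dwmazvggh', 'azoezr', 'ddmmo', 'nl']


Compute lengths:
  'jxm' has length 3
  'dwmazvggh' has length 9
  'azoezr' has length 6
  'ddmmo' has length 5
  'nl' has length 2
Lengths in increasing order: 2 < 3 < 5 < 6 < 9
Listing the words in that order gives the answer.
Final answer: ['nl', 'jxm', 'ddmmo', 'azoezr', 'dwmazvggh']


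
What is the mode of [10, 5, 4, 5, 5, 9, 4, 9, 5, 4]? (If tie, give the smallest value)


Count the frequency of each value:
  4 appears 3 time(s)
  5 appears 4 time(s)
  9 appears 2 time(s)
  10 appears 1 time(s)
Maximum frequency is 4.
Only 5 reaches that frequency, so it is the mode.
Final answer: 5


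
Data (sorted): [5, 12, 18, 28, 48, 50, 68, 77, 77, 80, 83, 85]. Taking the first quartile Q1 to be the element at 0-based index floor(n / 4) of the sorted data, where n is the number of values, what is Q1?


The list has n = 12 elements.
Q1 index = floor(12 / 4) = floor(3) = 3
Counting from index 0 in the sorted data, the element at index 3 is 28.
Final answer: 28


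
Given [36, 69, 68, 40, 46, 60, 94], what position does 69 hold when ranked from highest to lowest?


Sort descending: [94, 69, 68, 60, 46, 40, 36]
Find 69 in the sorted list.
69 is at position 2.
Final answer: 2


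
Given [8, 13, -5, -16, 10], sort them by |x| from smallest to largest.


Compute absolute values:
  |8| = 8
  |13| = 13
  |-5| = 5
  |-16| = 16
  |10| = 10
Absolute values in increasing order: 5 < 8 < 10 < 13 < 16
Listing the original numbers in that order gives the answer.
Final answer: [-5, 8, 10, 13, -16]


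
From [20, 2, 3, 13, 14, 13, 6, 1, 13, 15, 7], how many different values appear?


List all unique values:
Distinct values: [1, 2, 3, 6, 7, 13, 14, 15, 20]
Count = 9
Final answer: 9


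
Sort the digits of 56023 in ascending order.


The number 56023 has digits: 5, 6, 0, 2, 3
Sorted: 0, 2, 3, 5, 6
Joining the sorted digits gives the result.
Final answer: 02356


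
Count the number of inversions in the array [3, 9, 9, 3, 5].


For each element, count the later elements that are smaller than it:
  3 (index 0): smaller elements after it = [] -> 0
  9 (index 1): smaller elements after it = [3, 5] -> 2
  9 (index 2): smaller elements after it = [3, 5] -> 2
  3 (index 3): smaller elements after it = [] -> 0
Total inversions = 0 + 2 + 2 + 0 = 4
Final answer: 4


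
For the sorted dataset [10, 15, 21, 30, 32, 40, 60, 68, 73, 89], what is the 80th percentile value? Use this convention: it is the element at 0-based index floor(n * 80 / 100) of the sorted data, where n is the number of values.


The dataset has n = 10 elements.
Index = floor(10 * 80 / 100) = floor(800 / 100) = floor(8) = 8
Counting from index 0 in the sorted data, the element at index 8 is 73.
Final answer: 73


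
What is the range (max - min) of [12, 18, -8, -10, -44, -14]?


Maximum value: 18
Minimum value: -44
Range = 18 - (-44) = 62
Final answer: 62


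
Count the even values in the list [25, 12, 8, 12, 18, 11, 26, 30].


Check each element:
  25 is odd
  12 is even
  8 is even
  12 is even
  18 is even
  11 is odd
  26 is even
  30 is even
Evens: [12, 8, 12, 18, 26, 30]
Count of evens = 6
Final answer: 6


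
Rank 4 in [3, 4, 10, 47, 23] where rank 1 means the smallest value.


Sort ascending: [3, 4, 10, 23, 47]
Find 4 in the sorted list.
4 is at position 2 (1-indexed).
Final answer: 2


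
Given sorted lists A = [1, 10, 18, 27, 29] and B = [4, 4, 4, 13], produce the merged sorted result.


List A: [1, 10, 18, 27, 29]
List B: [4, 4, 4, 13]
Repeatedly compare the front elements and take the smaller:
  1 vs 4 -> take 1
  10 vs 4 -> take 4
  10 vs 4 -> take 4
  10 vs 4 -> take 4
  10 vs 13 -> take 10
  18 vs 13 -> take 13
  B is exhausted; append the rest of A: [18, 27, 29]
Final answer: [1, 4, 4, 4, 10, 13, 18, 27, 29]


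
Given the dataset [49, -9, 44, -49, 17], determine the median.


First, sort the list: [-49, -9, 17, 44, 49]
The list has 5 elements (odd count).
The middle index is 2 (0-based), and the element there is 17.
Final answer: 17


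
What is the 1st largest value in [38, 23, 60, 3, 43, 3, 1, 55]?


Sort descending: [60, 55, 43, 38, 23, 3, 3, 1]
The 1st element (1-indexed) is at index 0.
Value = 60
Final answer: 60


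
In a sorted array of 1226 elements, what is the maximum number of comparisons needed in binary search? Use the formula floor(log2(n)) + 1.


Binary search halves the search space each step.
Maximum comparisons = floor(log2(1226)) + 1
log2(1226) = 10.2597
floor(log2(1226)) = 10, so 10 + 1 = 11
Final answer: 11


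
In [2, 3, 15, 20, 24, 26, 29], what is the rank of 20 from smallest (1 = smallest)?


Sort ascending: [2, 3, 15, 20, 24, 26, 29]
Find 20 in the sorted list.
20 is at position 4 (1-indexed).
Final answer: 4


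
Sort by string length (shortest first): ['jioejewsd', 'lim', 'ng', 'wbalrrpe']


Compute lengths:
  'jioejewsd' has length 9
  'lim' has length 3
  'ng' has length 2
  'wbalrrpe' has length 8
Lengths in increasing order: 2 < 3 < 8 < 9
Listing the words in that order gives the answer.
Final answer: ['ng', 'lim', 'wbalrrpe', 'jioejewsd']


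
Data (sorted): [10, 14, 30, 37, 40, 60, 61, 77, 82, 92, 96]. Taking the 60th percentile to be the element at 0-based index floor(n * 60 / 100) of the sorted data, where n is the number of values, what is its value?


The dataset has n = 11 elements.
Index = floor(11 * 60 / 100) = floor(660 / 100) = floor(6.6) = 6
Counting from index 0 in the sorted data, the element at index 6 is 61.
Final answer: 61


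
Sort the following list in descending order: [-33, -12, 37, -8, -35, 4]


Original list: [-33, -12, 37, -8, -35, 4]
Repeatedly take the largest remaining element:
  Remaining [-33, -12, 37, -8, -35, 4] -> largest is 37
  Remaining [-33, -12, -8, -35, 4] -> largest is 4
  Remaining [-33, -12, -8, -35] -> largest is -8
  Remaining [-33, -12, -35] -> largest is -12
  Remaining [-33, -35] -> largest is -33
  Remaining [-35] -> largest is -35
Collecting the picks in order gives the descending list.
Final answer: [37, 4, -8, -12, -33, -35]


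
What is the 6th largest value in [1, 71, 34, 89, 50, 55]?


Sort descending: [89, 71, 55, 50, 34, 1]
The 6th element (1-indexed) is at index 5.
Value = 1
Final answer: 1


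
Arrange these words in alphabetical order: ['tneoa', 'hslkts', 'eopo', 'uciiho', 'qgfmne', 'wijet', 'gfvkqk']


Compare strings character by character (the first differing letter decides):
  'eopo' < 'gfvkqk' since 'e' < 'g' at position 1
  'gfvkqk' < 'hslkts' since 'g' < 'h' at position 1
  'hslkts' < 'qgfmne' since 'h' < 'q' at position 1
  'qgfmne' < 'tneoa' since 'q' < 't' at position 1
  'tneoa' < 'uciiho' since 't' < 'u' at position 1
  'uciiho' < 'wijet' since 'u' < 'w' at position 1
Chaining these comparisons gives the alphabetical order.
Final answer: ['eopo', 'gfvkqk', 'hslkts', 'qgfmne', 'tneoa', 'uciiho', 'wijet']


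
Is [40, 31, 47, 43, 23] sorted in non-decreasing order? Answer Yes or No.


Check consecutive pairs:
  40 <= 31? False
  31 <= 47? True
  47 <= 43? False
  43 <= 23? False
3 consecutive pair(s) are out of order, so the list is not sorted.
Final answer: No


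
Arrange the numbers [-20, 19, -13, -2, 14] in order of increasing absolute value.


Compute absolute values:
  |-20| = 20
  |19| = 19
  |-13| = 13
  |-2| = 2
  |14| = 14
Absolute values in increasing order: 2 < 13 < 14 < 19 < 20
Listing the original numbers in that order gives the answer.
Final answer: [-2, -13, 14, 19, -20]


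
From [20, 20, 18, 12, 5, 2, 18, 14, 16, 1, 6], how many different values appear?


List all unique values:
Distinct values: [1, 2, 5, 6, 12, 14, 16, 18, 20]
Count = 9
Final answer: 9


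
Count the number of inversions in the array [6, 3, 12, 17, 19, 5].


For each element, count the later elements that are smaller than it:
  6 (index 0): smaller elements after it = [3, 5] -> 2
  3 (index 1): smaller elements after it = [] -> 0
  12 (index 2): smaller elements after it = [5] -> 1
  17 (index 3): smaller elements after it = [5] -> 1
  19 (index 4): smaller elements after it = [5] -> 1
Total inversions = 2 + 0 + 1 + 1 + 1 = 5
Final answer: 5


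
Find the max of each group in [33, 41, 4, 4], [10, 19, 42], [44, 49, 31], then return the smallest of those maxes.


Find max of each group:
  Group 1: [33, 41, 4, 4] -> max = 41
  Group 2: [10, 19, 42] -> max = 42
  Group 3: [44, 49, 31] -> max = 49
Maxes: [41, 42, 49]
Minimum of maxes = 41
Final answer: 41


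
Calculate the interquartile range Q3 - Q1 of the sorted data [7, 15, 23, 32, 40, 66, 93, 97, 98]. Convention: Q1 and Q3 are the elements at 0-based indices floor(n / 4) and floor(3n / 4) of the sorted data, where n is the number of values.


The data has n = 9 elements.
Q1 index = floor(9 / 4) = floor(2.25) = 2; Q3 index = floor(3 * 9 / 4) = floor(6.75) = 6
Q1 = element at index 2 = 23
Q3 = element at index 6 = 93
IQR = 93 - 23 = 70
Final answer: 70


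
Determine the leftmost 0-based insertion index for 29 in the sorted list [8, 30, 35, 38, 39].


List is sorted: [8, 30, 35, 38, 39]
We need the leftmost position where 29 can be inserted, i.e. the first index whose element is >= 29 (or the end of the list if none is).
Binary search with low=0, high=5 (0-based indices):
  low=0, high=5, mid=2: a[2]=35 >= 29, so high = 2
  low=0, high=2, mid=1: a[1]=30 >= 29, so high = 1
  low=0, high=1, mid=0: a[0]=8 < 29, so low = 1
Now low = high = 1, so the insertion index is 1.
Final answer: 1


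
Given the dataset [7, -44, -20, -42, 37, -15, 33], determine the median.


First, sort the list: [-44, -42, -20, -15, 7, 33, 37]
The list has 7 elements (odd count).
The middle index is 3 (0-based), and the element there is -15.
Final answer: -15


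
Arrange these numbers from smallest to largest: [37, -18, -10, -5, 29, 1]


Original list: [37, -18, -10, -5, 29, 1]
Repeatedly take the smallest remaining element:
  Remaining [37, -18, -10, -5, 29, 1] -> smallest is -18
  Remaining [37, -10, -5, 29, 1] -> smallest is -10
  Remaining [37, -5, 29, 1] -> smallest is -5
  Remaining [37, 29, 1] -> smallest is 1
  Remaining [37, 29] -> smallest is 29
  Remaining [37] -> smallest is 37
Collecting the picks in order gives the sorted list.
Final answer: [-18, -10, -5, 1, 29, 37]


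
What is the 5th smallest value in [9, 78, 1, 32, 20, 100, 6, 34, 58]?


Sort ascending: [1, 6, 9, 20, 32, 34, 58, 78, 100]
The 5th element (1-indexed) is at index 4.
Value = 32
Final answer: 32


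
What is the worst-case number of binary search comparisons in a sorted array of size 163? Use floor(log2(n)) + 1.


Binary search halves the search space each step.
Maximum comparisons = floor(log2(163)) + 1
log2(163) = 7.3487
floor(log2(163)) = 7, so 7 + 1 = 8
Final answer: 8


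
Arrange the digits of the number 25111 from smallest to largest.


The number 25111 has digits: 2, 5, 1, 1, 1
Sorted: 1, 1, 1, 2, 5
Joining the sorted digits gives the result.
Final answer: 11125


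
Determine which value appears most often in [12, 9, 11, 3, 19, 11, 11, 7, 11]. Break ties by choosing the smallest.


Count the frequency of each value:
  3 appears 1 time(s)
  7 appears 1 time(s)
  9 appears 1 time(s)
  11 appears 4 time(s)
  12 appears 1 time(s)
  19 appears 1 time(s)
Maximum frequency is 4.
Only 11 reaches that frequency, so it is the mode.
Final answer: 11


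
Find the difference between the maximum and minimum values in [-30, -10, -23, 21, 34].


Maximum value: 34
Minimum value: -30
Range = 34 - (-30) = 64
Final answer: 64


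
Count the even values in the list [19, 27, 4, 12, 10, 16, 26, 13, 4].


Check each element:
  19 is odd
  27 is odd
  4 is even
  12 is even
  10 is even
  16 is even
  26 is even
  13 is odd
  4 is even
Evens: [4, 12, 10, 16, 26, 4]
Count of evens = 6
Final answer: 6


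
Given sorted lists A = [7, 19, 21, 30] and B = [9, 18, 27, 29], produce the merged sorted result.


List A: [7, 19, 21, 30]
List B: [9, 18, 27, 29]
Repeatedly compare the front elements and take the smaller:
  7 vs 9 -> take 7
  19 vs 9 -> take 9
  19 vs 18 -> take 18
  19 vs 27 -> take 19
  21 vs 27 -> take 21
  30 vs 27 -> take 27
  30 vs 29 -> take 29
  B is exhausted; append the rest of A: [30]
Final answer: [7, 9, 18, 19, 21, 27, 29, 30]


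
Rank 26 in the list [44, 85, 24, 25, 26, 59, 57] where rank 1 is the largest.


Sort descending: [85, 59, 57, 44, 26, 25, 24]
Find 26 in the sorted list.
26 is at position 5.
Final answer: 5


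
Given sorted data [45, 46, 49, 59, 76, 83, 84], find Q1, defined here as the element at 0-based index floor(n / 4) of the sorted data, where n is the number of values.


The list has n = 7 elements.
Q1 index = floor(7 / 4) = floor(1.75) = 1
Counting from index 0 in the sorted data, the element at index 1 is 46.
Final answer: 46


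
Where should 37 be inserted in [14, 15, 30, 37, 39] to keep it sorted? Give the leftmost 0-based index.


List is sorted: [14, 15, 30, 37, 39]
We need the leftmost position where 37 can be inserted, i.e. the first index whose element is >= 37 (or the end of the list if none is).
Binary search with low=0, high=5 (0-based indices):
  low=0, high=5, mid=2: a[2]=30 < 37, so low = 3
  low=3, high=5, mid=4: a[4]=39 >= 37, so high = 4
  low=3, high=4, mid=3: a[3]=37 >= 37, so high = 3
Now low = high = 3, so the insertion index is 3.
Final answer: 3


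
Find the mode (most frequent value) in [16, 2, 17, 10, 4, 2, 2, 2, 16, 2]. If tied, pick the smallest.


Count the frequency of each value:
  2 appears 5 time(s)
  4 appears 1 time(s)
  10 appears 1 time(s)
  16 appears 2 time(s)
  17 appears 1 time(s)
Maximum frequency is 5.
Only 2 reaches that frequency, so it is the mode.
Final answer: 2


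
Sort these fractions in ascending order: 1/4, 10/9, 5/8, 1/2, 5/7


Convert to decimal for comparison:
  1/4 = 0.25
  10/9 = 1.1111
  5/8 = 0.625
  1/2 = 0.5
  5/7 = 0.7143
Decimals in increasing order: 0.25 < 0.5 < 0.625 < 0.7143 < 1.1111
Writing each back as its fraction gives the sorted order.
Final answer: 1/4, 1/2, 5/8, 5/7, 10/9


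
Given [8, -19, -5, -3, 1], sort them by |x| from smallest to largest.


Compute absolute values:
  |8| = 8
  |-19| = 19
  |-5| = 5
  |-3| = 3
  |1| = 1
Absolute values in increasing order: 1 < 3 < 5 < 8 < 19
Listing the original numbers in that order gives the answer.
Final answer: [1, -3, -5, 8, -19]


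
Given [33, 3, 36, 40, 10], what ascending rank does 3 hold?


Sort ascending: [3, 10, 33, 36, 40]
Find 3 in the sorted list.
3 is at position 1 (1-indexed).
Final answer: 1


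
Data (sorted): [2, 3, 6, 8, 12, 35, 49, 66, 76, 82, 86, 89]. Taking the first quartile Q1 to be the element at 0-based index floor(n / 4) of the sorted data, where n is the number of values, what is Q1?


The list has n = 12 elements.
Q1 index = floor(12 / 4) = floor(3) = 3
Counting from index 0 in the sorted data, the element at index 3 is 8.
Final answer: 8


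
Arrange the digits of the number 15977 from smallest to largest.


The number 15977 has digits: 1, 5, 9, 7, 7
Sorted: 1, 5, 7, 7, 9
Joining the sorted digits gives the result.
Final answer: 15779


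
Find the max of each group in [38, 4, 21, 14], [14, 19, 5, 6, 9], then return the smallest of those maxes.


Find max of each group:
  Group 1: [38, 4, 21, 14] -> max = 38
  Group 2: [14, 19, 5, 6, 9] -> max = 19
Maxes: [38, 19]
Minimum of maxes = 19
Final answer: 19


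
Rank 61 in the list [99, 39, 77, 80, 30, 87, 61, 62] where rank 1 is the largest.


Sort descending: [99, 87, 80, 77, 62, 61, 39, 30]
Find 61 in the sorted list.
61 is at position 6.
Final answer: 6


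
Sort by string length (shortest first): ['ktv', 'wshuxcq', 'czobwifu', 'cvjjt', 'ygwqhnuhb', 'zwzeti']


Compute lengths:
  'ktv' has length 3
  'wshuxcq' has length 7
  'czobwifu' has length 8
  'cvjjt' has length 5
  'ygwqhnuhb' has length 9
  'zwzeti' has length 6
Lengths in increasing order: 3 < 5 < 6 < 7 < 8 < 9
Listing the words in that order gives the answer.
Final answer: ['ktv', 'cvjjt', 'zwzeti', 'wshuxcq', 'czobwifu', 'ygwqhnuhb']


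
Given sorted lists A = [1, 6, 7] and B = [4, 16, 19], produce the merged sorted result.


List A: [1, 6, 7]
List B: [4, 16, 19]
Repeatedly compare the front elements and take the smaller:
  1 vs 4 -> take 1
  6 vs 4 -> take 4
  6 vs 16 -> take 6
  7 vs 16 -> take 7
  A is exhausted; append the rest of B: [16, 19]
Final answer: [1, 4, 6, 7, 16, 19]


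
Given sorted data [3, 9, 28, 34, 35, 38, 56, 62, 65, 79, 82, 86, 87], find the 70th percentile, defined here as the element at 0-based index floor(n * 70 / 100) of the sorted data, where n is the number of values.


The dataset has n = 13 elements.
Index = floor(13 * 70 / 100) = floor(910 / 100) = floor(9.1) = 9
Counting from index 0 in the sorted data, the element at index 9 is 79.
Final answer: 79


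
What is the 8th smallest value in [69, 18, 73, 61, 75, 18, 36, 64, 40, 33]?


Sort ascending: [18, 18, 33, 36, 40, 61, 64, 69, 73, 75]
The 8th element (1-indexed) is at index 7.
Value = 69
Final answer: 69


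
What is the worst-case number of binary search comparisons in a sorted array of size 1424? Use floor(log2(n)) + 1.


Binary search halves the search space each step.
Maximum comparisons = floor(log2(1424)) + 1
log2(1424) = 10.4757
floor(log2(1424)) = 10, so 10 + 1 = 11
Final answer: 11


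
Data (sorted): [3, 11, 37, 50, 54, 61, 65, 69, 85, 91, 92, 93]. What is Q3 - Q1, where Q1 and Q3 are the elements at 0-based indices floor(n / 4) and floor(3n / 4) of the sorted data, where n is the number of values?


The data has n = 12 elements.
Q1 index = floor(12 / 4) = floor(3) = 3; Q3 index = floor(3 * 12 / 4) = floor(9) = 9
Q1 = element at index 3 = 50
Q3 = element at index 9 = 91
IQR = 91 - 50 = 41
Final answer: 41


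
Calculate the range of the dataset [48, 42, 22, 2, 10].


Maximum value: 48
Minimum value: 2
Range = 48 - 2 = 46
Final answer: 46


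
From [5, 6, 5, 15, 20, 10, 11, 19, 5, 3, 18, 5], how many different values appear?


List all unique values:
Distinct values: [3, 5, 6, 10, 11, 15, 18, 19, 20]
Count = 9
Final answer: 9


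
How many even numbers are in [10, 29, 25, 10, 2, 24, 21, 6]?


Check each element:
  10 is even
  29 is odd
  25 is odd
  10 is even
  2 is even
  24 is even
  21 is odd
  6 is even
Evens: [10, 10, 2, 24, 6]
Count of evens = 5
Final answer: 5


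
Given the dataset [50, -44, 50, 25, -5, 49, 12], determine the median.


First, sort the list: [-44, -5, 12, 25, 49, 50, 50]
The list has 7 elements (odd count).
The middle index is 3 (0-based), and the element there is 25.
Final answer: 25


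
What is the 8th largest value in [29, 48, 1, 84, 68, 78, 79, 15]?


Sort descending: [84, 79, 78, 68, 48, 29, 15, 1]
The 8th element (1-indexed) is at index 7.
Value = 1
Final answer: 1


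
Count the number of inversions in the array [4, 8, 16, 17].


For each element, count the later elements that are smaller than it:
  4 (index 0): smaller elements after it = [] -> 0
  8 (index 1): smaller elements after it = [] -> 0
  16 (index 2): smaller elements after it = [] -> 0
Total inversions = 0 + 0 + 0 = 0
Final answer: 0


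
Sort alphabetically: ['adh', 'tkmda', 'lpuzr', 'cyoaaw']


Compare strings character by character (the first differing letter decides):
  'adh' < 'cyoaaw' since 'a' < 'c' at position 1
  'cyoaaw' < 'lpuzr' since 'c' < 'l' at position 1
  'lpuzr' < 'tkmda' since 'l' < 't' at position 1
Chaining these comparisons gives the alphabetical order.
Final answer: ['adh', 'cyoaaw', 'lpuzr', 'tkmda']


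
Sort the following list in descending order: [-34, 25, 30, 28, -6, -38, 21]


Original list: [-34, 25, 30, 28, -6, -38, 21]
Repeatedly take the largest remaining element:
  Remaining [-34, 25, 30, 28, -6, -38, 21] -> largest is 30
  Remaining [-34, 25, 28, -6, -38, 21] -> largest is 28
  Remaining [-34, 25, -6, -38, 21] -> largest is 25
  Remaining [-34, -6, -38, 21] -> largest is 21
  Remaining [-34, -6, -38] -> largest is -6
  Remaining [-34, -38] -> largest is -34
  Remaining [-38] -> largest is -38
Collecting the picks in order gives the descending list.
Final answer: [30, 28, 25, 21, -6, -34, -38]


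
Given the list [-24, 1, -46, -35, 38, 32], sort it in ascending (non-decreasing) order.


Original list: [-24, 1, -46, -35, 38, 32]
Repeatedly take the smallest remaining element:
  Remaining [-24, 1, -46, -35, 38, 32] -> smallest is -46
  Remaining [-24, 1, -35, 38, 32] -> smallest is -35
  Remaining [-24, 1, 38, 32] -> smallest is -24
  Remaining [1, 38, 32] -> smallest is 1
  Remaining [38, 32] -> smallest is 32
  Remaining [38] -> smallest is 38
Collecting the picks in order gives the sorted list.
Final answer: [-46, -35, -24, 1, 32, 38]


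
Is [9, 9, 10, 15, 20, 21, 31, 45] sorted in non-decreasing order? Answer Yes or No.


Check consecutive pairs:
  9 <= 9? True
  9 <= 10? True
  10 <= 15? True
  15 <= 20? True
  20 <= 21? True
  21 <= 31? True
  31 <= 45? True
Every consecutive pair is in order, so the list is non-decreasing.
Final answer: Yes


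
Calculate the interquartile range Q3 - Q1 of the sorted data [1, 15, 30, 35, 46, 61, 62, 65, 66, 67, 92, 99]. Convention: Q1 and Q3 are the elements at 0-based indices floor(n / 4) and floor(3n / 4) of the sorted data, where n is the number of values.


The data has n = 12 elements.
Q1 index = floor(12 / 4) = floor(3) = 3; Q3 index = floor(3 * 12 / 4) = floor(9) = 9
Q1 = element at index 3 = 35
Q3 = element at index 9 = 67
IQR = 67 - 35 = 32
Final answer: 32


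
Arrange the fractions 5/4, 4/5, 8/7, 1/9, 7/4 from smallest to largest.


Convert to decimal for comparison:
  5/4 = 1.25
  4/5 = 0.8
  8/7 = 1.1429
  1/9 = 0.1111
  7/4 = 1.75
Decimals in increasing order: 0.1111 < 0.8 < 1.1429 < 1.25 < 1.75
Writing each back as its fraction gives the sorted order.
Final answer: 1/9, 4/5, 8/7, 5/4, 7/4


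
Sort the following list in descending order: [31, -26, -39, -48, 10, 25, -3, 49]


Original list: [31, -26, -39, -48, 10, 25, -3, 49]
Repeatedly take the largest remaining element:
  Remaining [31, -26, -39, -48, 10, 25, -3, 49] -> largest is 49
  Remaining [31, -26, -39, -48, 10, 25, -3] -> largest is 31
  Remaining [-26, -39, -48, 10, 25, -3] -> largest is 25
  Remaining [-26, -39, -48, 10, -3] -> largest is 10
  Remaining [-26, -39, -48, -3] -> largest is -3
  Remaining [-26, -39, -48] -> largest is -26
  Remaining [-39, -48] -> largest is -39
  Remaining [-48] -> largest is -48
Collecting the picks in order gives the descending list.
Final answer: [49, 31, 25, 10, -3, -26, -39, -48]


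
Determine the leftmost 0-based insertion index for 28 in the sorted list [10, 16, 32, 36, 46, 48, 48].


List is sorted: [10, 16, 32, 36, 46, 48, 48]
We need the leftmost position where 28 can be inserted, i.e. the first index whose element is >= 28 (or the end of the list if none is).
Binary search with low=0, high=7 (0-based indices):
  low=0, high=7, mid=3: a[3]=36 >= 28, so high = 3
  low=0, high=3, mid=1: a[1]=16 < 28, so low = 2
  low=2, high=3, mid=2: a[2]=32 >= 28, so high = 2
Now low = high = 2, so the insertion index is 2.
Final answer: 2


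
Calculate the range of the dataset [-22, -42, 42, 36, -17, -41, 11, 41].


Maximum value: 42
Minimum value: -42
Range = 42 - (-42) = 84
Final answer: 84


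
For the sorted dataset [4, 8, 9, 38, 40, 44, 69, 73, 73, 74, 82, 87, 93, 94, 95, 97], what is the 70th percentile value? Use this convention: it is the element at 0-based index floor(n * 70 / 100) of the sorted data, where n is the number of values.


The dataset has n = 16 elements.
Index = floor(16 * 70 / 100) = floor(1120 / 100) = floor(11.2) = 11
Counting from index 0 in the sorted data, the element at index 11 is 87.
Final answer: 87


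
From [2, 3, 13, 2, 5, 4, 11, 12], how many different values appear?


List all unique values:
Distinct values: [2, 3, 4, 5, 11, 12, 13]
Count = 7
Final answer: 7


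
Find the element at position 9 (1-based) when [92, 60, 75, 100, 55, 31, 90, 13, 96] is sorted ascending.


Sort ascending: [13, 31, 55, 60, 75, 90, 92, 96, 100]
The 9th element (1-indexed) is at index 8.
Value = 100
Final answer: 100


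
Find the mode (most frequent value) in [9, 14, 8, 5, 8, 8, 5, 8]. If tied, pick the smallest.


Count the frequency of each value:
  5 appears 2 time(s)
  8 appears 4 time(s)
  9 appears 1 time(s)
  14 appears 1 time(s)
Maximum frequency is 4.
Only 8 reaches that frequency, so it is the mode.
Final answer: 8


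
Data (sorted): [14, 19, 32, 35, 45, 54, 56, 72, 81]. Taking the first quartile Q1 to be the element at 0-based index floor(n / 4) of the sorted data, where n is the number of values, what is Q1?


The list has n = 9 elements.
Q1 index = floor(9 / 4) = floor(2.25) = 2
Counting from index 0 in the sorted data, the element at index 2 is 32.
Final answer: 32


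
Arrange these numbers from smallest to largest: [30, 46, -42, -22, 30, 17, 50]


Original list: [30, 46, -42, -22, 30, 17, 50]
Repeatedly take the smallest remaining element:
  Remaining [30, 46, -42, -22, 30, 17, 50] -> smallest is -42
  Remaining [30, 46, -22, 30, 17, 50] -> smallest is -22
  Remaining [30, 46, 30, 17, 50] -> smallest is 17
  Remaining [30, 46, 30, 50] -> smallest is 30
  Remaining [46, 30, 50] -> smallest is 30
  Remaining [46, 50] -> smallest is 46
  Remaining [50] -> smallest is 50
Collecting the picks in order gives the sorted list.
Final answer: [-42, -22, 17, 30, 30, 46, 50]


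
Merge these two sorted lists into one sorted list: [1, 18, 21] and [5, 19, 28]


List A: [1, 18, 21]
List B: [5, 19, 28]
Repeatedly compare the front elements and take the smaller:
  1 vs 5 -> take 1
  18 vs 5 -> take 5
  18 vs 19 -> take 18
  21 vs 19 -> take 19
  21 vs 28 -> take 21
  A is exhausted; append the rest of B: [28]
Final answer: [1, 5, 18, 19, 21, 28]


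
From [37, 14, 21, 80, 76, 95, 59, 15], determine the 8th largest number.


Sort descending: [95, 80, 76, 59, 37, 21, 15, 14]
The 8th element (1-indexed) is at index 7.
Value = 14
Final answer: 14


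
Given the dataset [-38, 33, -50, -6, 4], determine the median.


First, sort the list: [-50, -38, -6, 4, 33]
The list has 5 elements (odd count).
The middle index is 2 (0-based), and the element there is -6.
Final answer: -6


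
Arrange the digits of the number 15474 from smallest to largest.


The number 15474 has digits: 1, 5, 4, 7, 4
Sorted: 1, 4, 4, 5, 7
Joining the sorted digits gives the result.
Final answer: 14457


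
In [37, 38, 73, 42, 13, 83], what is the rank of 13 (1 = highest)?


Sort descending: [83, 73, 42, 38, 37, 13]
Find 13 in the sorted list.
13 is at position 6.
Final answer: 6


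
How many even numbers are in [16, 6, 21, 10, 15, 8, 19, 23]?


Check each element:
  16 is even
  6 is even
  21 is odd
  10 is even
  15 is odd
  8 is even
  19 is odd
  23 is odd
Evens: [16, 6, 10, 8]
Count of evens = 4
Final answer: 4


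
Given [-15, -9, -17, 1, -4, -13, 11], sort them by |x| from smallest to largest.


Compute absolute values:
  |-15| = 15
  |-9| = 9
  |-17| = 17
  |1| = 1
  |-4| = 4
  |-13| = 13
  |11| = 11
Absolute values in increasing order: 1 < 4 < 9 < 11 < 13 < 15 < 17
Listing the original numbers in that order gives the answer.
Final answer: [1, -4, -9, 11, -13, -15, -17]


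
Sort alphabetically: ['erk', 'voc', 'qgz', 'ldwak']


Compare strings character by character (the first differing letter decides):
  'erk' < 'ldwak' since 'e' < 'l' at position 1
  'ldwak' < 'qgz' since 'l' < 'q' at position 1
  'qgz' < 'voc' since 'q' < 'v' at position 1
Chaining these comparisons gives the alphabetical order.
Final answer: ['erk', 'ldwak', 'qgz', 'voc']


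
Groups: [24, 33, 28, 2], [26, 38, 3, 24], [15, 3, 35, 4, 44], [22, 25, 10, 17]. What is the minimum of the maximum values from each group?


Find max of each group:
  Group 1: [24, 33, 28, 2] -> max = 33
  Group 2: [26, 38, 3, 24] -> max = 38
  Group 3: [15, 3, 35, 4, 44] -> max = 44
  Group 4: [22, 25, 10, 17] -> max = 25
Maxes: [33, 38, 44, 25]
Minimum of maxes = 25
Final answer: 25


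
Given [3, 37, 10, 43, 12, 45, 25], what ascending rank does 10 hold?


Sort ascending: [3, 10, 12, 25, 37, 43, 45]
Find 10 in the sorted list.
10 is at position 2 (1-indexed).
Final answer: 2


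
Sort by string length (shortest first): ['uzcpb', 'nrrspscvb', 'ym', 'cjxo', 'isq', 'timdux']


Compute lengths:
  'uzcpb' has length 5
  'nrrspscvb' has length 9
  'ym' has length 2
  'cjxo' has length 4
  'isq' has length 3
  'timdux' has length 6
Lengths in increasing order: 2 < 3 < 4 < 5 < 6 < 9
Listing the words in that order gives the answer.
Final answer: ['ym', 'isq', 'cjxo', 'uzcpb', 'timdux', 'nrrspscvb']


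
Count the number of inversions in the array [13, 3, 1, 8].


For each element, count the later elements that are smaller than it:
  13 (index 0): smaller elements after it = [3, 1, 8] -> 3
  3 (index 1): smaller elements after it = [1] -> 1
  1 (index 2): smaller elements after it = [] -> 0
Total inversions = 3 + 1 + 0 = 4
Final answer: 4


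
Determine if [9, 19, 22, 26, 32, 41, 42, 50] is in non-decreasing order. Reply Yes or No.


Check consecutive pairs:
  9 <= 19? True
  19 <= 22? True
  22 <= 26? True
  26 <= 32? True
  32 <= 41? True
  41 <= 42? True
  42 <= 50? True
Every consecutive pair is in order, so the list is non-decreasing.
Final answer: Yes


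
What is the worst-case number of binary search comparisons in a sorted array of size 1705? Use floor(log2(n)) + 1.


Binary search halves the search space each step.
Maximum comparisons = floor(log2(1705)) + 1
log2(1705) = 10.7356
floor(log2(1705)) = 10, so 10 + 1 = 11
Final answer: 11


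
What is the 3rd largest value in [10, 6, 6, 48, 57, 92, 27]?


Sort descending: [92, 57, 48, 27, 10, 6, 6]
The 3rd element (1-indexed) is at index 2.
Value = 48
Final answer: 48


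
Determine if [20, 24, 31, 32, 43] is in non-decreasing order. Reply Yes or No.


Check consecutive pairs:
  20 <= 24? True
  24 <= 31? True
  31 <= 32? True
  32 <= 43? True
Every consecutive pair is in order, so the list is non-decreasing.
Final answer: Yes


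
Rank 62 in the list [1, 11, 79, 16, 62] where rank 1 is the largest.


Sort descending: [79, 62, 16, 11, 1]
Find 62 in the sorted list.
62 is at position 2.
Final answer: 2


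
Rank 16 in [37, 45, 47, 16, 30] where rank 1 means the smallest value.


Sort ascending: [16, 30, 37, 45, 47]
Find 16 in the sorted list.
16 is at position 1 (1-indexed).
Final answer: 1


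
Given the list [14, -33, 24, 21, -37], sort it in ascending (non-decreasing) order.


Original list: [14, -33, 24, 21, -37]
Repeatedly take the smallest remaining element:
  Remaining [14, -33, 24, 21, -37] -> smallest is -37
  Remaining [14, -33, 24, 21] -> smallest is -33
  Remaining [14, 24, 21] -> smallest is 14
  Remaining [24, 21] -> smallest is 21
  Remaining [24] -> smallest is 24
Collecting the picks in order gives the sorted list.
Final answer: [-37, -33, 14, 21, 24]


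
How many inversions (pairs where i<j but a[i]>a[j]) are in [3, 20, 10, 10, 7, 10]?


For each element, count the later elements that are smaller than it:
  3 (index 0): smaller elements after it = [] -> 0
  20 (index 1): smaller elements after it = [10, 10, 7, 10] -> 4
  10 (index 2): smaller elements after it = [7] -> 1
  10 (index 3): smaller elements after it = [7] -> 1
  7 (index 4): smaller elements after it = [] -> 0
Total inversions = 0 + 4 + 1 + 1 + 0 = 6
Final answer: 6


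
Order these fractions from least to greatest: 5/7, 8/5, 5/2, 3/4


Convert to decimal for comparison:
  5/7 = 0.7143
  8/5 = 1.6
  5/2 = 2.5
  3/4 = 0.75
Decimals in increasing order: 0.7143 < 0.75 < 1.6 < 2.5
Writing each back as its fraction gives the sorted order.
Final answer: 5/7, 3/4, 8/5, 5/2


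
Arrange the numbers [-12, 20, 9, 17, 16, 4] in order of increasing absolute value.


Compute absolute values:
  |-12| = 12
  |20| = 20
  |9| = 9
  |17| = 17
  |16| = 16
  |4| = 4
Absolute values in increasing order: 4 < 9 < 12 < 16 < 17 < 20
Listing the original numbers in that order gives the answer.
Final answer: [4, 9, -12, 16, 17, 20]


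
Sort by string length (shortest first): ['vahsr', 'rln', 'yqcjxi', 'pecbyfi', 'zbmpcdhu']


Compute lengths:
  'vahsr' has length 5
  'rln' has length 3
  'yqcjxi' has length 6
  'pecbyfi' has length 7
  'zbmpcdhu' has length 8
Lengths in increasing order: 3 < 5 < 6 < 7 < 8
Listing the words in that order gives the answer.
Final answer: ['rln', 'vahsr', 'yqcjxi', 'pecbyfi', 'zbmpcdhu']


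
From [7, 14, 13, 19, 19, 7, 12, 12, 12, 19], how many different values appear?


List all unique values:
Distinct values: [7, 12, 13, 14, 19]
Count = 5
Final answer: 5


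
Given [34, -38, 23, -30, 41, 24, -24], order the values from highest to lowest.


Original list: [34, -38, 23, -30, 41, 24, -24]
Repeatedly take the largest remaining element:
  Remaining [34, -38, 23, -30, 41, 24, -24] -> largest is 41
  Remaining [34, -38, 23, -30, 24, -24] -> largest is 34
  Remaining [-38, 23, -30, 24, -24] -> largest is 24
  Remaining [-38, 23, -30, -24] -> largest is 23
  Remaining [-38, -30, -24] -> largest is -24
  Remaining [-38, -30] -> largest is -30
  Remaining [-38] -> largest is -38
Collecting the picks in order gives the descending list.
Final answer: [41, 34, 24, 23, -24, -30, -38]
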